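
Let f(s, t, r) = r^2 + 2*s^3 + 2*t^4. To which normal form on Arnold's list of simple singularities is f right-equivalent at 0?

The Hessian of f at 0 has rank 1. Corank 2; j^3 = 2*s^3 is a perfect cube, so E-series; the 4-jet and mu = 6 give E_6.

E_6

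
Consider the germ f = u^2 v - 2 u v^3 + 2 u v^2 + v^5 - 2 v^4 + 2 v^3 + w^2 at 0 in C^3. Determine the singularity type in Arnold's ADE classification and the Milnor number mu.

Type D_4, Milnor number mu = 4.

The Hessian of f at 0 has rank 1. Corank 2; j^3 = v*(u^2 + 2*u*v + 2*v^2) splits into three distinct lines over C (the quadratic factor has nonzero discriminant), so D_4.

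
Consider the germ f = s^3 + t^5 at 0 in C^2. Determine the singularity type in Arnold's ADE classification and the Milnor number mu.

The Hessian of f at 0 has rank 0. Corank 2; j^3 = s^3 is a perfect cube, so E-series; the 5-jet and mu = 8 give E_8.

Type E_{8}, Milnor number mu = 8.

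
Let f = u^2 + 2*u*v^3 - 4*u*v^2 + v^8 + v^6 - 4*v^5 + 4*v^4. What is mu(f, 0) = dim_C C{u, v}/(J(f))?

7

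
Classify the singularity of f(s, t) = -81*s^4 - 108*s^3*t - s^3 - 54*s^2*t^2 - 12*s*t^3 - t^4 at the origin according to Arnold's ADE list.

E6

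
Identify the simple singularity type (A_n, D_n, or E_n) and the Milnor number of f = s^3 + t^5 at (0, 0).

Type E8, Milnor number mu = 8.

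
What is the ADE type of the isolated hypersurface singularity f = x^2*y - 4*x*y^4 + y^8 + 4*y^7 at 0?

The Hessian of f at 0 is [[0, 0], [0, 0]] with rank 0, so corank 2. A Groebner basis of the Jacobian ideal J(f) in C{x,y} is {x^2*y^2, -x^2*y - x^2/2 + x*y^3, -x*y/2 + y^4, x^3}; counting standard monomials gives mu = 9. Corank 2; j^3 = x^2*y has shape L^2 M (L != M), so D-series; mu = 9 gives D_9.

D9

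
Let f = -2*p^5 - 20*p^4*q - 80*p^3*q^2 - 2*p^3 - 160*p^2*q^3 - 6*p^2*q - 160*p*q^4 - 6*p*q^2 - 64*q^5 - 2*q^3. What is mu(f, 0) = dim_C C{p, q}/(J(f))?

The Hessian of f at 0 has rank 0. Corank 2; j^3 = -2*(p + q)^3 is a perfect cube, so E-series; the 5-jet and mu = 8 give E_8.

8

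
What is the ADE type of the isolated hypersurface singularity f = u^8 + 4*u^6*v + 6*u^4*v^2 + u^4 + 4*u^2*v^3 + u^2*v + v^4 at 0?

The Hessian of f at 0 has rank 0. Corank 2; j^3 = u^2*v has shape L^2 M (L != M), so D-series; mu = 5 gives D_5.

D_{5}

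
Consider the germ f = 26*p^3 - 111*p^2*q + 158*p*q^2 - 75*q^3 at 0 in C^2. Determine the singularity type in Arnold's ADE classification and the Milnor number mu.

Type D_4, Milnor number mu = 4.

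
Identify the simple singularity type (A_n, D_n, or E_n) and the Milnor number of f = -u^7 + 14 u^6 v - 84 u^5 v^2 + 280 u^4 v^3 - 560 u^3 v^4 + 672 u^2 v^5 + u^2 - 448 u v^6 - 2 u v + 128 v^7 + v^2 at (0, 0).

Type A_{6}, Milnor number mu = 6.

The Hessian of f at 0 is [[2, -2], [-2, 2]] with rank 1, so corank 1. A Groebner basis of the Jacobian ideal J(f) in C{u,v} is {v^6, u - v}; counting standard monomials gives mu = 6. Corank 1: A-series; mu = 6 gives A_6.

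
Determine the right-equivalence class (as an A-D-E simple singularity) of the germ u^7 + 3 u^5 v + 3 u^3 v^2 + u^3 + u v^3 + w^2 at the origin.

E7

The Hessian of f at 0 has rank 1. Corank 2; j^3 = u^3 is a perfect cube, so E-series; the 4-jet and mu = 7 give E_7.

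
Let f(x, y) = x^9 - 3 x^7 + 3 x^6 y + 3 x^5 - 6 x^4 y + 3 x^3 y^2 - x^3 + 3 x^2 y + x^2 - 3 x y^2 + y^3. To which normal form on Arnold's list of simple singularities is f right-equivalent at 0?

A_{2}

The Hessian of f at 0 has rank 1. Corank 1: A-series; mu = 2 gives A_2.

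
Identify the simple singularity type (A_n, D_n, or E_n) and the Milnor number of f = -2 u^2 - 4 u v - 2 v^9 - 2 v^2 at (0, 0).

The Hessian of f at 0 has rank 1. Corank 1: A-series; mu = 8 gives A_8.

Type A_8, Milnor number mu = 8.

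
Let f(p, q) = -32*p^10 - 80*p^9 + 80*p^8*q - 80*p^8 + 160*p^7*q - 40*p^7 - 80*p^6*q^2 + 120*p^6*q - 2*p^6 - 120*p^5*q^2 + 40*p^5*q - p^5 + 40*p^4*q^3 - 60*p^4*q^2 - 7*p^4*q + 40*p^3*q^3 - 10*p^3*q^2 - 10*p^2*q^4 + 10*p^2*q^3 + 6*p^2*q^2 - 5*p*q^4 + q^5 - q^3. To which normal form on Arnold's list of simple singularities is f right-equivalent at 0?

The Hessian of f at 0 has rank 0. Corank 2; j^3 = -q^3 is a perfect cube, so E-series; the 5-jet and mu = 8 give E_8.

E_{8}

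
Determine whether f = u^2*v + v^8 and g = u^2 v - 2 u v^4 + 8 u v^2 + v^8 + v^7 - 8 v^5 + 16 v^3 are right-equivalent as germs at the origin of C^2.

Yes.

The Hessian of f at 0 is [[0, 0], [0, 0]] with rank 0, so corank 2. A Groebner basis of the Jacobian ideal J(f) in C{u,v} is {u^2/8 + v^7, u^3, u*v}; counting standard monomials gives mu = 9. Corank 2; j^3 = u^2*v has shape L^2 M (L != M), so D-series; mu = 9 gives D_9. The Hessian of g at 0 is [[0, 0], [0, 0]] with rank 0, so corank 2. A Groebner basis of the Jacobian ideal J(g) in C{u,v} is {u^2*v^2 + 64*u^2*v + 8*u^2 + 512*u*v^2 + 48*u*v + 1024*v^3 + 64*v^2, -8*u^2*v - u^2 + u*v^3 - 64*u*v^2 - 4*u*v - 128*v^3, -u*v + v^4 - 4*v^2, u^3 + 12*u^2*v + 48*u*v^2 + 64*v^3}; counting standard monomials gives mu = 9. Corank 2; j^3 = v*(u + 4*v)^2 has shape L^2 M (L != M), so D-series; mu = 9 gives D_9. Both have type D_9, hence right-equivalent.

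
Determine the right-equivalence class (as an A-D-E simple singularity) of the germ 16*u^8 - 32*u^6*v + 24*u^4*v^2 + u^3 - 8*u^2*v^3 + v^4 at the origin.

The Hessian of f at 0 has rank 0. Corank 2; j^3 = u^3 is a perfect cube, so E-series; the 4-jet and mu = 6 give E_6.

E6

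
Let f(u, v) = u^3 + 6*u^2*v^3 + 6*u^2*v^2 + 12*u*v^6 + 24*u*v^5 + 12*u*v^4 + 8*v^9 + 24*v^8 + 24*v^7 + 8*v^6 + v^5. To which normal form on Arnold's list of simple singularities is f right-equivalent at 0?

E_{8}

The Hessian of f at 0 has rank 0. Corank 2; j^3 = u^3 is a perfect cube, so E-series; the 5-jet and mu = 8 give E_8.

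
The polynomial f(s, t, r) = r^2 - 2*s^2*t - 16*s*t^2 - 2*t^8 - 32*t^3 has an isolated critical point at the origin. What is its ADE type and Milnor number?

Type D_{9}, Milnor number mu = 9.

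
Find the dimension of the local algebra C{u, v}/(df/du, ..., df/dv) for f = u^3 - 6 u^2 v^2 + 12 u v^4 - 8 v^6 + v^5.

8

The Hessian of f at 0 has rank 0. Corank 2; j^3 = u^3 is a perfect cube, so E-series; the 5-jet and mu = 8 give E_8.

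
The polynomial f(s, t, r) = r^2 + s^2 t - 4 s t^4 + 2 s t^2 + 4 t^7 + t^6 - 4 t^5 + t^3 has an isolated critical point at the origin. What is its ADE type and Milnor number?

The Hessian of f at 0 has rank 1. Corank 2; j^3 = t*(s + t)^2 has shape L^2 M (L != M), so D-series; mu = 7 gives D_7.

Type D_{7}, Milnor number mu = 7.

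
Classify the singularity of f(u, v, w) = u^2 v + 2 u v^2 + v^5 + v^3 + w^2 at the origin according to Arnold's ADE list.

D_{6}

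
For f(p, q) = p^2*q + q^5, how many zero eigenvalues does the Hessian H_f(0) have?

2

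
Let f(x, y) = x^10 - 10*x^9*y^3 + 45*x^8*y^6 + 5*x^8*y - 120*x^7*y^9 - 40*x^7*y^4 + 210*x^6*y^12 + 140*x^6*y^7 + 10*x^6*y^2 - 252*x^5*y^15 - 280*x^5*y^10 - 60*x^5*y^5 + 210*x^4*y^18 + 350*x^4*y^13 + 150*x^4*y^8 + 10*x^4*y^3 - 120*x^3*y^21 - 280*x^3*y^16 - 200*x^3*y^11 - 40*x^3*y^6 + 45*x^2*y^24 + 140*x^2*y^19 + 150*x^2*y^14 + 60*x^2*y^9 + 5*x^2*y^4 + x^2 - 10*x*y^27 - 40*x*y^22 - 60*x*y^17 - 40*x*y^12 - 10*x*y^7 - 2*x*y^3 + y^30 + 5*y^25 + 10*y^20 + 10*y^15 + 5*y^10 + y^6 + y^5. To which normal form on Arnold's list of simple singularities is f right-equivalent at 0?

The Hessian of f at 0 has rank 1. Corank 1: A-series; mu = 4 gives A_4.

A_4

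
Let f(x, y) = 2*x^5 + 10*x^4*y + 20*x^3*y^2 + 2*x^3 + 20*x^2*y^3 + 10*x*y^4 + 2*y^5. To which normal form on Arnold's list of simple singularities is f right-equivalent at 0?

E8

The Hessian of f at 0 is [[0, 0], [0, 0]] with rank 0, so corank 2. A Groebner basis of the Jacobian ideal J(f) in C{x,y} is {y^5, x*y^3 + y^4/4, x^2}; counting standard monomials gives mu = 8. Corank 2; j^3 = 2*x^3 is a perfect cube, so E-series; the 5-jet and mu = 8 give E_8.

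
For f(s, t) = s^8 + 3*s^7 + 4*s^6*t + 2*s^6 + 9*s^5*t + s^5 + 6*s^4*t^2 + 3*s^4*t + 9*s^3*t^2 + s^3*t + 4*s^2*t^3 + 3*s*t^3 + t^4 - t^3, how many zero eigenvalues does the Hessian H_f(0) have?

The Hessian at 0 is [[0, 0], [0, 0]] of rank 0; hence corank 2.

2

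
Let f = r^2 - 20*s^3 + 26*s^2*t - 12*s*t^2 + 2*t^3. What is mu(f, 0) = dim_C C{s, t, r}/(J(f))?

4

The Hessian of f at 0 is [[0, 0, 0], [0, 0, 0], [0, 0, 2]] with rank 1, so corank 2. A Groebner basis of the Jacobian ideal J(f) in C{s,t,r} is {t^3, s^2 - 3*t^2/11, s*t - 6*t^2/11, r}; counting standard monomials gives mu = 4. Corank 2; j^3 = -2*(2*s - t)*(5*s^2 - 4*s*t + t^2) splits into three distinct lines over C (the quadratic factor has nonzero discriminant), so D_4.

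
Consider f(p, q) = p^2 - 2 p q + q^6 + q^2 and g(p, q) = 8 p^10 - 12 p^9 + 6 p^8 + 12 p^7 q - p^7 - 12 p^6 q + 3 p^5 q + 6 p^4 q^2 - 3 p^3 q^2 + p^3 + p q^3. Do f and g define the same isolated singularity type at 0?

The Hessian of f at 0 is [[2, -2], [-2, 2]] with rank 1, so corank 1. A Groebner basis of the Jacobian ideal J(f) in C{p,q} is {q^5, p - q}; counting standard monomials gives mu = 5. Corank 1: A-series; mu = 5 gives A_5. The Hessian of g at 0 is [[0, 0], [0, 0]] with rank 0, so corank 2. A Groebner basis of the Jacobian ideal J(g) in C{p,q} is {p^3, p*q^2, 3*p^2 + q^3}; counting standard monomials gives mu = 7. Corank 2; j^3 = p^3 is a perfect cube, so E-series; the 4-jet and mu = 7 give E_7. f is A_5 but g is E_7, hence not right-equivalent.

No.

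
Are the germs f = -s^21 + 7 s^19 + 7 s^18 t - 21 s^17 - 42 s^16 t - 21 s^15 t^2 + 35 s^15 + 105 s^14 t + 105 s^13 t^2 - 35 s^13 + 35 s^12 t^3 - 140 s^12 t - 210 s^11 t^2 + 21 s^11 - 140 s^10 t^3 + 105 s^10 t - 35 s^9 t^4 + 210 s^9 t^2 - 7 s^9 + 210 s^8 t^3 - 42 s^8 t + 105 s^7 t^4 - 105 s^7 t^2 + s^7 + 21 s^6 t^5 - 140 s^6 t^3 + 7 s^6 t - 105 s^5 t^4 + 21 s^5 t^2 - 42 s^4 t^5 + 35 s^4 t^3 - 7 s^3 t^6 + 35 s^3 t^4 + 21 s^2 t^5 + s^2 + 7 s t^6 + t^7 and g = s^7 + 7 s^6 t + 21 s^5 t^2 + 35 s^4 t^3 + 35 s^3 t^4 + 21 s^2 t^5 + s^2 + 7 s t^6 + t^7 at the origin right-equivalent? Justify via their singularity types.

The Hessian of f at 0 has rank 1. Corank 1: A-series; mu = 6 gives A_6. The Hessian of g at 0 has rank 1. Corank 1: A-series; mu = 6 gives A_6. Both have type A_6, hence right-equivalent.

Yes.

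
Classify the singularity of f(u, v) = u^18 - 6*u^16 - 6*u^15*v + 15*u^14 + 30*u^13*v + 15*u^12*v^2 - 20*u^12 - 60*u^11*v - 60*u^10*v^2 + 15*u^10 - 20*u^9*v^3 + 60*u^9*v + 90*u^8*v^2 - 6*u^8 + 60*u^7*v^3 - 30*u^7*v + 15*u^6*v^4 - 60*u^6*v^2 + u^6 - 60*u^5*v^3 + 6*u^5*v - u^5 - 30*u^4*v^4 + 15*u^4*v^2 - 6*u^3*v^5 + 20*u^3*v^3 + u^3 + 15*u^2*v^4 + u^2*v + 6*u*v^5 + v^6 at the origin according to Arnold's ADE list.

D_7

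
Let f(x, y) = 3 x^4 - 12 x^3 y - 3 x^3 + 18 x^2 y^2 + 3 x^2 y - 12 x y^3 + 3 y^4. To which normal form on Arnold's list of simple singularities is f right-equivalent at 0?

D_{5}

The Hessian of f at 0 has rank 0. Corank 2; j^3 = -3*x^2*(x - y) has shape L^2 M (L != M), so D-series; mu = 5 gives D_5.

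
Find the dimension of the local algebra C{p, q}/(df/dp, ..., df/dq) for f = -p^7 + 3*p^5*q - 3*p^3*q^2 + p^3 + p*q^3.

7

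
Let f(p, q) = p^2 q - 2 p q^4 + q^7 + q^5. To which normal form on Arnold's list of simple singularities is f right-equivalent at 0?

The Hessian of f at 0 is [[0, 0], [0, 0]] with rank 0, so corank 2. A Groebner basis of the Jacobian ideal J(f) in C{p,q} is {-p*q + q^4, p*q^2, p^2 + 5*p*q}; counting standard monomials gives mu = 6. Corank 2; j^3 = p^2*q has shape L^2 M (L != M), so D-series; mu = 6 gives D_6.

D_6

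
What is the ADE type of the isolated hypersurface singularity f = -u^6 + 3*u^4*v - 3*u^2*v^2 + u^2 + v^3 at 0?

A2

The Hessian of f at 0 has rank 1. Corank 1: A-series; mu = 2 gives A_2.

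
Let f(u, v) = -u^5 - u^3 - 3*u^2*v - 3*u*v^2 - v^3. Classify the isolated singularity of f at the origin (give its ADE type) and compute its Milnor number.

The Hessian of f at 0 is [[0, 0], [0, 0]] with rank 0, so corank 2. A Groebner basis of the Jacobian ideal J(f) in C{u,v} is {v^5, u*v^3 + 3*v^4/4, u^2 + 2*u*v + v^2}; counting standard monomials gives mu = 8. Corank 2; j^3 = -(u + v)^3 is a perfect cube, so E-series; the 5-jet and mu = 8 give E_8.

Type E8, Milnor number mu = 8.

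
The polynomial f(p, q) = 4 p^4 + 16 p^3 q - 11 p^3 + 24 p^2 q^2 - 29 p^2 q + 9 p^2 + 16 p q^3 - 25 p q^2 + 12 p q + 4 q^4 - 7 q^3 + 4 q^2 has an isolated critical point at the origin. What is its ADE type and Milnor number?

Type A2, Milnor number mu = 2.

The Hessian of f at 0 has rank 1. Corank 1: A-series; mu = 2 gives A_2.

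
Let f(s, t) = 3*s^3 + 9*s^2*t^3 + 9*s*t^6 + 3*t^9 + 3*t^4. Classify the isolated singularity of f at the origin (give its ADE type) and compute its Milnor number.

The Hessian of f at 0 has rank 0. Corank 2; j^3 = 3*s^3 is a perfect cube, so E-series; the 4-jet and mu = 6 give E_6.

Type E_{6}, Milnor number mu = 6.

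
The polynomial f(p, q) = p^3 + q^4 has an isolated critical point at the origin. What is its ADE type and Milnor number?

Type E_6, Milnor number mu = 6.

The Hessian of f at 0 has rank 0. Corank 2; j^3 = p^3 is a perfect cube, so E-series; the 4-jet and mu = 6 give E_6.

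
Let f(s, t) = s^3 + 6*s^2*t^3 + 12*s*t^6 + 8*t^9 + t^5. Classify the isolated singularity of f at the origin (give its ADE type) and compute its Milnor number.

Type E_8, Milnor number mu = 8.

The Hessian of f at 0 is [[0, 0], [0, 0]] with rank 0, so corank 2. A Groebner basis of the Jacobian ideal J(f) in C{s,t} is {s^2/4 + s*t^3, t^4, s^3, s^2*t}; counting standard monomials gives mu = 8. Corank 2; j^3 = s^3 is a perfect cube, so E-series; the 5-jet and mu = 8 give E_8.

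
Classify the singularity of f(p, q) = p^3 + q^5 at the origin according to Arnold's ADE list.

E_8

The Hessian of f at 0 has rank 0. Corank 2; j^3 = p^3 is a perfect cube, so E-series; the 5-jet and mu = 8 give E_8.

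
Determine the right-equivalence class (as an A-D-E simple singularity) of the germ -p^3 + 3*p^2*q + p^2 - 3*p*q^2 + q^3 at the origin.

A2

The Hessian of f at 0 is [[2, 0], [0, 0]] with rank 1, so corank 1. A Groebner basis of the Jacobian ideal J(f) in C{p,q} is {q^2, p}; counting standard monomials gives mu = 2. Corank 1: A-series; mu = 2 gives A_2.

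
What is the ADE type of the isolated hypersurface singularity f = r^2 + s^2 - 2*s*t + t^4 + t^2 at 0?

The Hessian of f at 0 is [[2, -2, 0], [-2, 2, 0], [0, 0, 2]] with rank 2, so corank 1. A Groebner basis of the Jacobian ideal J(f) in C{s,t,r} is {t^3, s - t, r}; counting standard monomials gives mu = 3. Corank 1: A-series; mu = 3 gives A_3.

A_{3}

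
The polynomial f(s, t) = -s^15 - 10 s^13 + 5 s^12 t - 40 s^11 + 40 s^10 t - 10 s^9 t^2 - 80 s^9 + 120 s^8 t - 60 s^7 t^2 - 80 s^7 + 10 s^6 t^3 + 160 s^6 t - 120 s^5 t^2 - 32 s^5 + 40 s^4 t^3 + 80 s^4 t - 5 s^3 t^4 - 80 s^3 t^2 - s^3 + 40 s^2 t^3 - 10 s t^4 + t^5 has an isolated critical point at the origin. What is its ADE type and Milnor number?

Type E_{8}, Milnor number mu = 8.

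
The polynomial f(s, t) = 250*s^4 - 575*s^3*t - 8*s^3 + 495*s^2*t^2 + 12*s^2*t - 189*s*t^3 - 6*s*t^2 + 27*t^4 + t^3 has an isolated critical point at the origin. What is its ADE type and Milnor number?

Type E_{7}, Milnor number mu = 7.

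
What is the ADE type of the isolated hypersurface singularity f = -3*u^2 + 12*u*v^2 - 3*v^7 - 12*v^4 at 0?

A_{6}

The Hessian of f at 0 has rank 1. Corank 1: A-series; mu = 6 gives A_6.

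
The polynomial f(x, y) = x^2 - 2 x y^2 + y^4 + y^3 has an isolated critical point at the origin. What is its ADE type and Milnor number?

The Hessian of f at 0 has rank 1. Corank 1: A-series; mu = 2 gives A_2.

Type A_2, Milnor number mu = 2.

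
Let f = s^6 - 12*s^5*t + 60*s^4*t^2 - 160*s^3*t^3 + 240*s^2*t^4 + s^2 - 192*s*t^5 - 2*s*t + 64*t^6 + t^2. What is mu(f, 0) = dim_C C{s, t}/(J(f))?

5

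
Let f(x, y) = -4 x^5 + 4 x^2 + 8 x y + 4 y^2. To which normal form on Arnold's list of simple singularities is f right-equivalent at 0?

The Hessian of f at 0 has rank 1. Corank 1: A-series; mu = 4 gives A_4.

A_{4}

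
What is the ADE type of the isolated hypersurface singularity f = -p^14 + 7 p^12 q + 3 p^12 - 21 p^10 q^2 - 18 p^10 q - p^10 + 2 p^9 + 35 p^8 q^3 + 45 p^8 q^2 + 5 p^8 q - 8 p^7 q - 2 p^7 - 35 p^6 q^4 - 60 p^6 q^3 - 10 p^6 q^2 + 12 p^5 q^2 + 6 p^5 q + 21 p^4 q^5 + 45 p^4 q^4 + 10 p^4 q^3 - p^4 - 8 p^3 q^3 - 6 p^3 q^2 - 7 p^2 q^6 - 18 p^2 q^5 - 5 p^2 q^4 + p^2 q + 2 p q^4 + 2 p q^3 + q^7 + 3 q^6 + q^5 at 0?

D_7

The Hessian of f at 0 has rank 0. Corank 2; j^3 = p^2*q has shape L^2 M (L != M), so D-series; mu = 7 gives D_7.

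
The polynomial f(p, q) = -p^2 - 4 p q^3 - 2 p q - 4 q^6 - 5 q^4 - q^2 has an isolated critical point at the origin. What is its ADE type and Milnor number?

The Hessian of f at 0 has rank 1. Corank 1: A-series; mu = 3 gives A_3.

Type A_{3}, Milnor number mu = 3.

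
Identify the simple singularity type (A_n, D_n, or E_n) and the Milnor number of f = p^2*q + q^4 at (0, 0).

The Hessian of f at 0 is [[0, 0], [0, 0]] with rank 0, so corank 2. A Groebner basis of the Jacobian ideal J(f) in C{p,q} is {p^3, p^2/4 + q^3, p*q}; counting standard monomials gives mu = 5. Corank 2; j^3 = p^2*q has shape L^2 M (L != M), so D-series; mu = 5 gives D_5.

Type D5, Milnor number mu = 5.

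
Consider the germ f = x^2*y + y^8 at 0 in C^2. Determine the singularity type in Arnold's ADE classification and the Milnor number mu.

The Hessian of f at 0 is [[0, 0], [0, 0]] with rank 0, so corank 2. A Groebner basis of the Jacobian ideal J(f) in C{x,y} is {x^2/8 + y^7, x^3, x*y}; counting standard monomials gives mu = 9. Corank 2; j^3 = x^2*y has shape L^2 M (L != M), so D-series; mu = 9 gives D_9.

Type D_{9}, Milnor number mu = 9.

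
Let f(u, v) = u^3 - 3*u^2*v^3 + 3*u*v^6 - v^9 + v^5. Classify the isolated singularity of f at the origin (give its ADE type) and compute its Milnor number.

Type E_8, Milnor number mu = 8.

The Hessian of f at 0 is [[0, 0], [0, 0]] with rank 0, so corank 2. A Groebner basis of the Jacobian ideal J(f) in C{u,v} is {-u^2/2 + u*v^3, v^4, u^3, u^2*v}; counting standard monomials gives mu = 8. Corank 2; j^3 = u^3 is a perfect cube, so E-series; the 5-jet and mu = 8 give E_8.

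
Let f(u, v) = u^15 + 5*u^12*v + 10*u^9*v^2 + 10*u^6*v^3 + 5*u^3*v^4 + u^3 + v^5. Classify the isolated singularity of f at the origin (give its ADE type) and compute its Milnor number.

Type E_8, Milnor number mu = 8.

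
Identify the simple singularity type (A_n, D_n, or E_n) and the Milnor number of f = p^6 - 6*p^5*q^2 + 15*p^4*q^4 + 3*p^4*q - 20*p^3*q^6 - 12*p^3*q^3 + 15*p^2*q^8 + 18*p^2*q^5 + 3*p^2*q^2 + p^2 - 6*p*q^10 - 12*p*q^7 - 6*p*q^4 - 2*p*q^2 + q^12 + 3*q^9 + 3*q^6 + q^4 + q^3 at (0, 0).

Type A_2, Milnor number mu = 2.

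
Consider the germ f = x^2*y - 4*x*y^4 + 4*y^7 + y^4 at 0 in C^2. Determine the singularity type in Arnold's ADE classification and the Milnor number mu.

Type D5, Milnor number mu = 5.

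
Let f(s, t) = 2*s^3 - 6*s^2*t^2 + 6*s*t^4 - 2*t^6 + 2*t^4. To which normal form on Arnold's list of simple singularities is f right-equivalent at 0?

The Hessian of f at 0 is [[0, 0], [0, 0]] with rank 0, so corank 2. A Groebner basis of the Jacobian ideal J(f) in C{s,t} is {s^3, s^2*t, -s^2/2 + s*t^2, t^3}; counting standard monomials gives mu = 6. Corank 2; j^3 = 2*s^3 is a perfect cube, so E-series; the 4-jet and mu = 6 give E_6.

E_6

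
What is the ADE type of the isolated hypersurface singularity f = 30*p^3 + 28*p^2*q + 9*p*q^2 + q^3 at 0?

The Hessian of f at 0 is [[0, 0], [0, 0]] with rank 0, so corank 2. A Groebner basis of the Jacobian ideal J(f) in C{p,q} is {q^3, p^2 - 3*q^2/26, p*q + 9*q^2/26}; counting standard monomials gives mu = 4. Corank 2; j^3 = (3*p + q)*(10*p^2 + 6*p*q + q^2) splits into three distinct lines over C (the quadratic factor has nonzero discriminant), so D_4.

D_{4}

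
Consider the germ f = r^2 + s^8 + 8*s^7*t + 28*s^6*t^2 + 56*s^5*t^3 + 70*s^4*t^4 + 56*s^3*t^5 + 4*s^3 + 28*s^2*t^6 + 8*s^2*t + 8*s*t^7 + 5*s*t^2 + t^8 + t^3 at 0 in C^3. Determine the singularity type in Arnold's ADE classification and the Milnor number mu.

The Hessian of f at 0 has rank 1. Corank 2; j^3 = (s + t)*(2*s + t)^2 has shape L^2 M (L != M), so D-series; mu = 9 gives D_9.

Type D_{9}, Milnor number mu = 9.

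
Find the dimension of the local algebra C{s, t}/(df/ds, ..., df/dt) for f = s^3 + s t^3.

7

The Hessian of f at 0 has rank 0. Corank 2; j^3 = s^3 is a perfect cube, so E-series; the 4-jet and mu = 7 give E_7.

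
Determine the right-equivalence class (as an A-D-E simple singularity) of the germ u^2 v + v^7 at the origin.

D_{8}

The Hessian of f at 0 is [[0, 0], [0, 0]] with rank 0, so corank 2. A Groebner basis of the Jacobian ideal J(f) in C{u,v} is {u^2/7 + v^6, u^3, u*v}; counting standard monomials gives mu = 8. Corank 2; j^3 = u^2*v has shape L^2 M (L != M), so D-series; mu = 8 gives D_8.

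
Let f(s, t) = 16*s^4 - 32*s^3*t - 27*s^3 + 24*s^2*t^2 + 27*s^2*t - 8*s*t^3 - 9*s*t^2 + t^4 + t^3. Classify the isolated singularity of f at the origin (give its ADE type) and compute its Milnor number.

Type E6, Milnor number mu = 6.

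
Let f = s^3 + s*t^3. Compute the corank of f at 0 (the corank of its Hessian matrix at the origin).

2

Hessian at 0 has rank 0.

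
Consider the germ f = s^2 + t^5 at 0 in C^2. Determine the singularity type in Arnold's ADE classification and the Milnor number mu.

Type A_{4}, Milnor number mu = 4.

The Hessian of f at 0 is [[2, 0], [0, 0]] with rank 1, so corank 1. A Groebner basis of the Jacobian ideal J(f) in C{s,t} is {t^4, s}; counting standard monomials gives mu = 4. Corank 1: A-series; mu = 4 gives A_4.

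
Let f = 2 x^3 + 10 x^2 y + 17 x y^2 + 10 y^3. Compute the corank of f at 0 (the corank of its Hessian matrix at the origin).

2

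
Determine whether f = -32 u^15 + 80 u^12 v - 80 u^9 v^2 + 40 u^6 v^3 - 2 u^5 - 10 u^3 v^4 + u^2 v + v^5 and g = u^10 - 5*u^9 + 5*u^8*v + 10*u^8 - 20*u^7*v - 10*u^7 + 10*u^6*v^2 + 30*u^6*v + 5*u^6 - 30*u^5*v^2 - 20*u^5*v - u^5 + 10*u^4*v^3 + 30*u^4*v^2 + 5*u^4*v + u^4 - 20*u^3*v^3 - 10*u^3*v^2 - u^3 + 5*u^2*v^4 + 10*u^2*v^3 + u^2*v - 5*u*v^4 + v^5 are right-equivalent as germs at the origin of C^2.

Yes.

The Hessian of f at 0 has rank 0. Corank 2; j^3 = u^2*v has shape L^2 M (L != M), so D-series; mu = 6 gives D_6. The Hessian of g at 0 has rank 0. Corank 2; j^3 = -u^2*(u - v) has shape L^2 M (L != M), so D-series; mu = 6 gives D_6. Both have type D_6, hence right-equivalent.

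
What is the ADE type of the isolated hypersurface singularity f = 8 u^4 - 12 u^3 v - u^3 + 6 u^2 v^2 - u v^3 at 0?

E7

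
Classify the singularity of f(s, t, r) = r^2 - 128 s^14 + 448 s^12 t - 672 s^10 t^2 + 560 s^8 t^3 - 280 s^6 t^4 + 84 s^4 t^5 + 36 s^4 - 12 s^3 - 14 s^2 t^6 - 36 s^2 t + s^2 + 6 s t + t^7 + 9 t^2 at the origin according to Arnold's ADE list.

The Hessian of f at 0 is [[2, 6, 0], [6, 18, 0], [0, 0, 2]] with rank 2, so corank 1. A Groebner basis of the Jacobian ideal J(f) in C{s,t,r} is {7*s*t/1458 + 5*s/52488 + t^4 - 2*t^3/27 + t^2/108 + 5*t/17496, s*t^2 + 2*s*t/27 + s/972 + t^3 + t^2/6 + t/324, s^2 - s/6 - t/2, r}; counting standard monomials gives mu = 6. Corank 1: A-series; mu = 6 gives A_6.

A_{6}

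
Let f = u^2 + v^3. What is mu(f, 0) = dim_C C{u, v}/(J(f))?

2

The Hessian of f at 0 has rank 1. Corank 1: A-series; mu = 2 gives A_2.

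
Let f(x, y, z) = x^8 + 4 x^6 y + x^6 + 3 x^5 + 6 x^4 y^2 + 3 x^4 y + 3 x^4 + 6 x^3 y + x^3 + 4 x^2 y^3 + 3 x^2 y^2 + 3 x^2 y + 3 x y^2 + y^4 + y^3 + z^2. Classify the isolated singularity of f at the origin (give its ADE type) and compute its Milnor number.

Type E_6, Milnor number mu = 6.

The Hessian of f at 0 has rank 1. Corank 2; j^3 = (x + y)^3 is a perfect cube, so E-series; the 4-jet and mu = 6 give E_6.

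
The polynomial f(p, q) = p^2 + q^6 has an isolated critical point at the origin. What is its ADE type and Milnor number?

Type A_{5}, Milnor number mu = 5.

The Hessian of f at 0 has rank 1. Corank 1: A-series; mu = 5 gives A_5.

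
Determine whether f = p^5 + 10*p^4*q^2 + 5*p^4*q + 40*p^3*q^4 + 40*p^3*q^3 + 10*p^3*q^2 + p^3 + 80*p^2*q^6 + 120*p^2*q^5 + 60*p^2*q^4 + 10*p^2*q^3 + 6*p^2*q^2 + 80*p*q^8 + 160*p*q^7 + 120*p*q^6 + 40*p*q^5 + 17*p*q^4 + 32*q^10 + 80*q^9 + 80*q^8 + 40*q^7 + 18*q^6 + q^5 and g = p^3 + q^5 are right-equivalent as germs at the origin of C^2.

The Hessian of f at 0 has rank 0. Corank 2; j^3 = p^3 is a perfect cube, so E-series; the 5-jet and mu = 8 give E_8. The Hessian of g at 0 has rank 0. Corank 2; j^3 = p^3 is a perfect cube, so E-series; the 5-jet and mu = 8 give E_8. Both have type E_8, hence right-equivalent.

Yes.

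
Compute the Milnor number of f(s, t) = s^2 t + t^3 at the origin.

4

The Hessian of f at 0 has rank 0. Corank 2; j^3 = t*(s^2 + t^2) splits into three distinct lines over C (the quadratic factor has nonzero discriminant), so D_4.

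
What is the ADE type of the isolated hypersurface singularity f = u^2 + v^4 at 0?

A_{3}

The Hessian of f at 0 has rank 1. Corank 1: A-series; mu = 3 gives A_3.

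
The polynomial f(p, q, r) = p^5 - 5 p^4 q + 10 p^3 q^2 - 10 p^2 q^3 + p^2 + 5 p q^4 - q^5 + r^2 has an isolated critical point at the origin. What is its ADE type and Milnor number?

The Hessian of f at 0 has rank 2. Corank 1: A-series; mu = 4 gives A_4.

Type A4, Milnor number mu = 4.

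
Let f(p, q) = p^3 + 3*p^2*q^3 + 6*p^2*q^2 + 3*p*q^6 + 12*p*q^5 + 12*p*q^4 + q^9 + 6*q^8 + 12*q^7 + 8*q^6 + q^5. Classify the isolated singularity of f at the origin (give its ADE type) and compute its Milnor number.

Type E_{8}, Milnor number mu = 8.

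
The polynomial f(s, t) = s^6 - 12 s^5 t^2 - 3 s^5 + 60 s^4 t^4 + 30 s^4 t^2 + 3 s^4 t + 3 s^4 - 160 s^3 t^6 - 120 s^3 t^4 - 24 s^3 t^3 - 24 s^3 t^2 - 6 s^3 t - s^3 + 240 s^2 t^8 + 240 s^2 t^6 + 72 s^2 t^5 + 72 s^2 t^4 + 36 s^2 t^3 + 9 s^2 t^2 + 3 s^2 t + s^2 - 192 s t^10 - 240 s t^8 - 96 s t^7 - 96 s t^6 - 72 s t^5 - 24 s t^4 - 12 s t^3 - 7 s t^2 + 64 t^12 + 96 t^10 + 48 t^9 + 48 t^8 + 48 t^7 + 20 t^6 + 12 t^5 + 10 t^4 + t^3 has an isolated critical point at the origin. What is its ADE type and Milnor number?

The Hessian of f at 0 is [[2, 0], [0, 0]] with rank 1, so corank 1. A Groebner basis of the Jacobian ideal J(f) in C{s,t} is {t^2, s}; counting standard monomials gives mu = 2. Corank 1: A-series; mu = 2 gives A_2.

Type A_{2}, Milnor number mu = 2.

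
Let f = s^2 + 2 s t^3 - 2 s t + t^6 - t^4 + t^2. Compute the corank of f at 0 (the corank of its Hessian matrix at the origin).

Hessian at 0 has rank 1.

1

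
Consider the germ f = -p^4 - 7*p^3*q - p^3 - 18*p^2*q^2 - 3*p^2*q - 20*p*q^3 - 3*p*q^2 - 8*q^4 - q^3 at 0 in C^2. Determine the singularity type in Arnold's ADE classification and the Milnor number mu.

The Hessian of f at 0 has rank 0. Corank 2; j^3 = -(p + q)^3 is a perfect cube, so E-series; the 4-jet and mu = 7 give E_7.

Type E_{7}, Milnor number mu = 7.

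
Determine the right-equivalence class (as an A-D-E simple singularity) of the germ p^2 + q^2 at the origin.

A1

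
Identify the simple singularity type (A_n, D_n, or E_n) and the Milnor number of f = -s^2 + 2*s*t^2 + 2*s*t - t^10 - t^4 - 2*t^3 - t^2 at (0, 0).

Type A_{9}, Milnor number mu = 9.

The Hessian of f at 0 is [[-2, 2], [2, -2]] with rank 1, so corank 1. A Groebner basis of the Jacobian ideal J(f) in C{s,t} is {s^5 - 10*s^4 + 30*s^3*t - 35*s^3 + 54*s^2*t - 23*s^2 + 27*s*t - 4*s + 4*t, s^4*t - 4*s^4 + 10*s^3*t - 10*s^3 + 15*s^2*t - 6*s^2 + 7*s*t - s + t, -s + t^2 + t}; counting standard monomials gives mu = 9. Corank 1: A-series; mu = 9 gives A_9.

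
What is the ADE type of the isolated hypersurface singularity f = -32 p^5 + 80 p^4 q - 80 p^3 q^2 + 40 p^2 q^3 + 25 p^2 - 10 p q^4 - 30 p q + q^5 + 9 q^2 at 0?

A_{4}

The Hessian of f at 0 has rank 1. Corank 1: A-series; mu = 4 gives A_4.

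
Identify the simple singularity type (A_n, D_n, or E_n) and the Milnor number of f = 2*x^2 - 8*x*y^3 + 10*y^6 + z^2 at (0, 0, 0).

The Hessian of f at 0 has rank 2. Corank 1: A-series; mu = 5 gives A_5.

Type A5, Milnor number mu = 5.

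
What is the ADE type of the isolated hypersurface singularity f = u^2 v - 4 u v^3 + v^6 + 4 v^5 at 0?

D7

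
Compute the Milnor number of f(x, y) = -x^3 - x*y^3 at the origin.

7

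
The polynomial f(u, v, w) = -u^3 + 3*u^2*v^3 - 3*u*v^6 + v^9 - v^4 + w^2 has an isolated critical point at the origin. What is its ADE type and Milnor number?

The Hessian of f at 0 has rank 1. Corank 2; j^3 = -u^3 is a perfect cube, so E-series; the 4-jet and mu = 6 give E_6.

Type E_6, Milnor number mu = 6.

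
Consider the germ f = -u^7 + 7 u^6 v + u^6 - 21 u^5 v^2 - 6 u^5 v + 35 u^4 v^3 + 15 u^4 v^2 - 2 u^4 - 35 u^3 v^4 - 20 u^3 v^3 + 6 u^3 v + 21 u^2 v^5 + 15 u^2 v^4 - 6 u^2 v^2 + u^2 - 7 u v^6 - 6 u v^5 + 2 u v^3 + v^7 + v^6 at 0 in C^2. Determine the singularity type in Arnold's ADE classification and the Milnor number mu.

The Hessian of f at 0 is [[2, 0], [0, 0]] with rank 1, so corank 1. A Groebner basis of the Jacobian ideal J(f) in C{u,v} is {u*v + v^4, u*v^2 - u/3 - v^3/3, u^2}; counting standard monomials gives mu = 6. Corank 1: A-series; mu = 6 gives A_6.

Type A_6, Milnor number mu = 6.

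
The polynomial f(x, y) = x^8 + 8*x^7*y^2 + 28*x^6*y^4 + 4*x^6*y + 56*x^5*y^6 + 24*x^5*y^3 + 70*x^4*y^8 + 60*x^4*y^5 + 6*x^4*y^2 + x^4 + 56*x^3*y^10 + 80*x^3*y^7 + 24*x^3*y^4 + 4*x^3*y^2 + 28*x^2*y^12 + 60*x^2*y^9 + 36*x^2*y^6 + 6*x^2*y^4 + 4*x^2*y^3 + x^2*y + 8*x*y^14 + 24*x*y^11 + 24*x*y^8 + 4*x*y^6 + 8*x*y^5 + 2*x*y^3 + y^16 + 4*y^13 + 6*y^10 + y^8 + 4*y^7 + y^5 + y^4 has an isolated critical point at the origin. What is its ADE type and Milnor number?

The Hessian of f at 0 has rank 0. Corank 2; j^3 = x^2*y has shape L^2 M (L != M), so D-series; mu = 5 gives D_5.

Type D5, Milnor number mu = 5.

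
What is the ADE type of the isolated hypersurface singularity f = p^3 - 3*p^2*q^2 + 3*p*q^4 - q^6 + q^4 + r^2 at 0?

E_6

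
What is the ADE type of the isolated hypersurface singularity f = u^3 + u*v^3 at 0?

E_{7}

The Hessian of f at 0 has rank 0. Corank 2; j^3 = u^3 is a perfect cube, so E-series; the 4-jet and mu = 7 give E_7.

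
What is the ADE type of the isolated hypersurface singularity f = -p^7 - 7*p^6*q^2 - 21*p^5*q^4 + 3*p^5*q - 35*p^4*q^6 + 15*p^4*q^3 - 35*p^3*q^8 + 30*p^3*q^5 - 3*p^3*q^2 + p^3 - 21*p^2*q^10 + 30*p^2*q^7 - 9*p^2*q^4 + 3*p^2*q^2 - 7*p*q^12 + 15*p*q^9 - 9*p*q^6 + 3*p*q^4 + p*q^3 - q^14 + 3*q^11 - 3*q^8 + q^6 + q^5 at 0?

The Hessian of f at 0 has rank 0. Corank 2; j^3 = p^3 is a perfect cube, so E-series; the 4-jet and mu = 7 give E_7.

E7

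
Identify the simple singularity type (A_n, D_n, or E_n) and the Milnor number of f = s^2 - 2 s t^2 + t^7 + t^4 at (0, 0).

Type A_6, Milnor number mu = 6.

The Hessian of f at 0 is [[2, 0], [0, 0]] with rank 1, so corank 1. A Groebner basis of the Jacobian ideal J(f) in C{s,t} is {s^3, -s + t^2}; counting standard monomials gives mu = 6. Corank 1: A-series; mu = 6 gives A_6.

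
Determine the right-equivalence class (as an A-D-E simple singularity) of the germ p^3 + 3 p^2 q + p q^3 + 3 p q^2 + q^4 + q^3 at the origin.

E_{7}

The Hessian of f at 0 has rank 0. Corank 2; j^3 = (p + q)^3 is a perfect cube, so E-series; the 4-jet and mu = 7 give E_7.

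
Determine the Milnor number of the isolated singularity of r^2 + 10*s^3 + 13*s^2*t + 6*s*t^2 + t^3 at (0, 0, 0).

4

The Hessian of f at 0 has rank 1. Corank 2; j^3 = (2*s + t)*(5*s^2 + 4*s*t + t^2) splits into three distinct lines over C (the quadratic factor has nonzero discriminant), so D_4.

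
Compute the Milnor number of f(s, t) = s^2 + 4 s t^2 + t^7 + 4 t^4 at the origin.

The Hessian of f at 0 is [[2, 0], [0, 0]] with rank 1, so corank 1. A Groebner basis of the Jacobian ideal J(f) in C{s,t} is {s^3, s/2 + t^2}; counting standard monomials gives mu = 6. Corank 1: A-series; mu = 6 gives A_6.

6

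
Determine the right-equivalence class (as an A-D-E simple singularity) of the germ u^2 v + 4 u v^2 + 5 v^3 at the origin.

D_{4}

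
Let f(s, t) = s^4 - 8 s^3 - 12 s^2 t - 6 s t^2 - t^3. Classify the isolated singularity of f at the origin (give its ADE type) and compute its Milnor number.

Type E_{6}, Milnor number mu = 6.

The Hessian of f at 0 has rank 0. Corank 2; j^3 = -(2*s + t)^3 is a perfect cube, so E-series; the 4-jet and mu = 6 give E_6.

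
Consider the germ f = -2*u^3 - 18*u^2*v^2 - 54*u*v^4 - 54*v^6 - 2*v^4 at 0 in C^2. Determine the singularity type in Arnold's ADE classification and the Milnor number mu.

Type E_6, Milnor number mu = 6.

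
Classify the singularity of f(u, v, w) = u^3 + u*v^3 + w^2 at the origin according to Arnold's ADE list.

E_{7}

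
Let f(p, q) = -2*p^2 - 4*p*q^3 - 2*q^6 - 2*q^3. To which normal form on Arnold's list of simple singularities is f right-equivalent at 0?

A_2

The Hessian of f at 0 has rank 1. Corank 1: A-series; mu = 2 gives A_2.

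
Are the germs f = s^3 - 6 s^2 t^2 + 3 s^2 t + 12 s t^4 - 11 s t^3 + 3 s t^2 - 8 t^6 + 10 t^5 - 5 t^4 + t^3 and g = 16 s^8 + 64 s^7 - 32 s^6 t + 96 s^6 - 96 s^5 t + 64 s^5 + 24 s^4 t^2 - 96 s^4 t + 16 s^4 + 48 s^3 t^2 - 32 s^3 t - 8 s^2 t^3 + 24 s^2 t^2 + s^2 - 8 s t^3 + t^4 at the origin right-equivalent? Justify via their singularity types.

No.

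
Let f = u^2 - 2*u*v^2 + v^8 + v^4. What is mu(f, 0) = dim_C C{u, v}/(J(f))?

The Hessian of f at 0 is [[2, 0], [0, 0]] with rank 1, so corank 1. A Groebner basis of the Jacobian ideal J(f) in C{u,v} is {u^4, u^3*v, -u + v^2}; counting standard monomials gives mu = 7. Corank 1: A-series; mu = 7 gives A_7.

7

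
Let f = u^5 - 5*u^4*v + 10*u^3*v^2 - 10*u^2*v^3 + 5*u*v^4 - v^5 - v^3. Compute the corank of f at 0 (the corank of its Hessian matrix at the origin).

2

Hessian at 0 has rank 0.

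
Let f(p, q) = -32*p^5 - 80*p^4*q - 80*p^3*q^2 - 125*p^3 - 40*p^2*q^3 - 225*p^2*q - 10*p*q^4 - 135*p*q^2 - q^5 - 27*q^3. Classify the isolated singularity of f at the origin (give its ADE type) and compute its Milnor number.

Type E8, Milnor number mu = 8.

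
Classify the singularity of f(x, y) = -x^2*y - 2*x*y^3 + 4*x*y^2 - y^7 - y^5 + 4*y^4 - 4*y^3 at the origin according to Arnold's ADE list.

The Hessian of f at 0 has rank 0. Corank 2; j^3 = -y*(x - 2*y)^2 has shape L^2 M (L != M), so D-series; mu = 8 gives D_8.

D_8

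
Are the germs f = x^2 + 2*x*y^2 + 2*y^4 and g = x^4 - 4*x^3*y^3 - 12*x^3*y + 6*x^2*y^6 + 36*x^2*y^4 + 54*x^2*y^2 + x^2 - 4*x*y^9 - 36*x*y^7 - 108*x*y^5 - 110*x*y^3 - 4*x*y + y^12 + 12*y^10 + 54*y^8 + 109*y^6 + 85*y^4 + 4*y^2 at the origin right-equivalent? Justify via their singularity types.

Yes.

The Hessian of f at 0 is [[2, 0], [0, 0]] with rank 1, so corank 1. A Groebner basis of the Jacobian ideal J(f) in C{x,y} is {x^2, x*y, x + y^2}; counting standard monomials gives mu = 3. Corank 1: A-series; mu = 3 gives A_3. The Hessian of g at 0 is [[2, -4], [-4, 8]] with rank 1, so corank 1. A Groebner basis of the Jacobian ideal J(g) in C{x,y} is {y^3, x - 2*y}; counting standard monomials gives mu = 3. Corank 1: A-series; mu = 3 gives A_3. Both have type A_3, hence right-equivalent.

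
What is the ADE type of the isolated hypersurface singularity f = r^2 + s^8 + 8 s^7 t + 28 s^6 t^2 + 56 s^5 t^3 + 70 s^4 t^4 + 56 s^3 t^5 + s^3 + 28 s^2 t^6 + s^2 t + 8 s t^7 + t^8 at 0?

D_9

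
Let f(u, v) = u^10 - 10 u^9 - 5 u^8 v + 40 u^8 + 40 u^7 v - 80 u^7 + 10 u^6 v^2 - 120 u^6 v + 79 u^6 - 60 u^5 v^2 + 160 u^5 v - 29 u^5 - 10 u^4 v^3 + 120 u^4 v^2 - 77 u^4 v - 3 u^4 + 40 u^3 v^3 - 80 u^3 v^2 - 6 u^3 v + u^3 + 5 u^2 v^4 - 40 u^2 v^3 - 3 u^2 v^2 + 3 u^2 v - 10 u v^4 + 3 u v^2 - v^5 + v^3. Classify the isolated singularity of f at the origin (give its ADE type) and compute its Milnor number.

Type E8, Milnor number mu = 8.

The Hessian of f at 0 has rank 0. Corank 2; j^3 = (u + v)^3 is a perfect cube, so E-series; the 5-jet and mu = 8 give E_8.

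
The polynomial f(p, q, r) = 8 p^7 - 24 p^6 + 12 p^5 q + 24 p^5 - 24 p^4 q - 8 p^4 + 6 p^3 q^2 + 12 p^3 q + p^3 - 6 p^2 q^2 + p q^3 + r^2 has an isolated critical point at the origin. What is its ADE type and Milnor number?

Type E_7, Milnor number mu = 7.

The Hessian of f at 0 is [[0, 0, 0], [0, 0, 0], [0, 0, 2]] with rank 1, so corank 2. A Groebner basis of the Jacobian ideal J(f) in C{p,q,r} is {3*p^2/4 + q^4 + q^3/4, p^3, p^2*q - p^2/4 - q^3/12, -p^2 + p*q^2 - q^3/3, r}; counting standard monomials gives mu = 7. Corank 2; j^3 = p^3 is a perfect cube, so E-series; the 4-jet and mu = 7 give E_7.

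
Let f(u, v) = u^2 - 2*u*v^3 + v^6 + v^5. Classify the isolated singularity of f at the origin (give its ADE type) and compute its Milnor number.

Type A_{4}, Milnor number mu = 4.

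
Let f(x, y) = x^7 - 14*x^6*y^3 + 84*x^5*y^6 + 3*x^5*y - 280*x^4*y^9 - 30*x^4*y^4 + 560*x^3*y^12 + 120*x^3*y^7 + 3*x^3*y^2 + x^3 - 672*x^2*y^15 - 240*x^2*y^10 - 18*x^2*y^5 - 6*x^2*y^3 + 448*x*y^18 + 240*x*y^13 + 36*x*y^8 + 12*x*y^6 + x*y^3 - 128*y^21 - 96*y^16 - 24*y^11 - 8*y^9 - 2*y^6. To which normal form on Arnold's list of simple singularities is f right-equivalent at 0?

The Hessian of f at 0 is [[0, 0], [0, 0]] with rank 0, so corank 2. A Groebner basis of the Jacobian ideal J(f) in C{x,y} is {x^3, x*y^2, 3*x^2 + y^3}; counting standard monomials gives mu = 7. Corank 2; j^3 = x^3 is a perfect cube, so E-series; the 4-jet and mu = 7 give E_7.

E7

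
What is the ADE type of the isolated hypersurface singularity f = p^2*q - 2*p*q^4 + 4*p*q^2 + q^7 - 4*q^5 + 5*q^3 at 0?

D4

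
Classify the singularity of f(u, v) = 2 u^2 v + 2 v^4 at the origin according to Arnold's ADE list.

D_{5}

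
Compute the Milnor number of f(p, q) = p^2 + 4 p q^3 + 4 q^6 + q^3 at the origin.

2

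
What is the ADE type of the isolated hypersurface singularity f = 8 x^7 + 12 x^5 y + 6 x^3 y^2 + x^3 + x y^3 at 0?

The Hessian of f at 0 is [[0, 0], [0, 0]] with rank 0, so corank 2. A Groebner basis of the Jacobian ideal J(f) in C{x,y} is {x^3, x*y^2, 3*x^2 + y^3}; counting standard monomials gives mu = 7. Corank 2; j^3 = x^3 is a perfect cube, so E-series; the 4-jet and mu = 7 give E_7.

E7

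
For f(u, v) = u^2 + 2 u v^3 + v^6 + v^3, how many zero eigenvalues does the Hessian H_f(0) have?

Hessian at 0 has rank 1.

1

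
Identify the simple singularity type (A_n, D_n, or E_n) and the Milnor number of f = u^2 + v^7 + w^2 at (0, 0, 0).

The Hessian of f at 0 has rank 2. Corank 1: A-series; mu = 6 gives A_6.

Type A6, Milnor number mu = 6.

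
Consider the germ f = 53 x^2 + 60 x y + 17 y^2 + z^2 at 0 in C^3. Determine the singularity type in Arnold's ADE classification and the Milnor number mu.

The Hessian of f at 0 is [[106, 60, 0], [60, 34, 0], [0, 0, 2]] with rank 3, so corank 0. A Groebner basis of the Jacobian ideal J(f) in C{x,y,z} is {x, y, z}; counting standard monomials gives mu = 1. Corank 0: nondegenerate Morse point, so A_1.

Type A_{1}, Milnor number mu = 1.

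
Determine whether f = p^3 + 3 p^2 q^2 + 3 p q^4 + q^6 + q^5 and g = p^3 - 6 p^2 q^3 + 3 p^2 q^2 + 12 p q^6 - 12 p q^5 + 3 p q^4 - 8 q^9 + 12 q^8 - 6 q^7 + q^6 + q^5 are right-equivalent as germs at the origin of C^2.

Yes.

The Hessian of f at 0 is [[0, 0], [0, 0]] with rank 0, so corank 2. A Groebner basis of the Jacobian ideal J(f) in C{p,q} is {q^4, p^3, p^2/2 + p*q^2}; counting standard monomials gives mu = 8. Corank 2; j^3 = p^3 is a perfect cube, so E-series; the 5-jet and mu = 8 give E_8. The Hessian of g at 0 is [[0, 0], [0, 0]] with rank 0, so corank 2. A Groebner basis of the Jacobian ideal J(g) in C{p,q} is {-p^2/4 + p*q^3 - p*q^2/2, q^4, p^3, p^2*q + p^2/2 + p*q^2}; counting standard monomials gives mu = 8. Corank 2; j^3 = p^3 is a perfect cube, so E-series; the 5-jet and mu = 8 give E_8. Both have type E_8, hence right-equivalent.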